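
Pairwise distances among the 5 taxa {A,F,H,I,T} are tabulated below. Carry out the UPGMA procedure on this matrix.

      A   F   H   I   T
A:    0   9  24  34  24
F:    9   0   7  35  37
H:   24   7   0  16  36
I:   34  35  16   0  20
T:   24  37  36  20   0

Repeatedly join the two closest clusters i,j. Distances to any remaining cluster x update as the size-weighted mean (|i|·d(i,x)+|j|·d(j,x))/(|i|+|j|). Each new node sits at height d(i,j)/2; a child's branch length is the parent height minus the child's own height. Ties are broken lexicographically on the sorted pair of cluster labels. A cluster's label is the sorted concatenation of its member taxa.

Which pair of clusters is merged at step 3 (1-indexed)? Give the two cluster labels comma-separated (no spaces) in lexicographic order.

I,T

step 1: merge (F,H) at d=7; branch lengths F→7/2, H→7/2; new cluster FH
  updated: d(A,FH)=33/2, d(FH,I)=51/2, d(FH,T)=73/2
step 2: merge (A,FH) at d=33/2; branch lengths A→33/4, FH→19/4; new cluster AFH
  updated: d(AFH,I)=85/3, d(AFH,T)=97/3
step 3: merge (I,T) at d=20; branch lengths I→10, T→10; new cluster IT
  updated: d(AFH,IT)=91/3
step 4: merge (AFH,IT) at d=91/3; branch lengths AFH→83/12, IT→31/6; new cluster AFHIT
final tree: ((A:33/4,(F:7/2,H:7/2):19/4):83/12,(I:10,T:10):31/6)
total length: 625/12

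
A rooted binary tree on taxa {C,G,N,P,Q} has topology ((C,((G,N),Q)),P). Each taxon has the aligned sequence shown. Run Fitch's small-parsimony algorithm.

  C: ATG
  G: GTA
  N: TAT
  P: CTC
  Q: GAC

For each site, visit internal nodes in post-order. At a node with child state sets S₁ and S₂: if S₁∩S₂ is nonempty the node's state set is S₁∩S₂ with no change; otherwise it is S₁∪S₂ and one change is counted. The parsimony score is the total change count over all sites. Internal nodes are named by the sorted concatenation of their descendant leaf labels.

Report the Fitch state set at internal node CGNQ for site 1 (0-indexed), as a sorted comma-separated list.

[col 0] GN: children G:{G}, N:{T} ∪→ {G,T}; cost 1
[col 0] GNQ: children GN:{G,T}, Q:{G} ∩→ {G}; cost 0
[col 0] CGNQ: children C:{A}, GNQ:{G} ∪→ {A,G}; cost 1
[col 0] CGNPQ: children CGNQ:{A,G}, P:{C} ∪→ {A,C,G}; cost 1
[col 1] GN: children G:{T}, N:{A} ∪→ {A,T}; cost 1
[col 1] GNQ: children GN:{A,T}, Q:{A} ∩→ {A}; cost 0
[col 1] CGNQ: children C:{T}, GNQ:{A} ∪→ {A,T}; cost 1
[col 1] CGNPQ: children CGNQ:{A,T}, P:{T} ∩→ {T}; cost 0
[col 2] GN: children G:{A}, N:{T} ∪→ {A,T}; cost 1
[col 2] GNQ: children GN:{A,T}, Q:{C} ∪→ {A,C,T}; cost 1
[col 2] CGNQ: children C:{G}, GNQ:{A,C,T} ∪→ {A,C,G,T}; cost 1
[col 2] CGNPQ: children CGNQ:{A,C,G,T}, P:{C} ∩→ {C}; cost 0
per-site changes: [3, 2, 3]; total = 8

A,T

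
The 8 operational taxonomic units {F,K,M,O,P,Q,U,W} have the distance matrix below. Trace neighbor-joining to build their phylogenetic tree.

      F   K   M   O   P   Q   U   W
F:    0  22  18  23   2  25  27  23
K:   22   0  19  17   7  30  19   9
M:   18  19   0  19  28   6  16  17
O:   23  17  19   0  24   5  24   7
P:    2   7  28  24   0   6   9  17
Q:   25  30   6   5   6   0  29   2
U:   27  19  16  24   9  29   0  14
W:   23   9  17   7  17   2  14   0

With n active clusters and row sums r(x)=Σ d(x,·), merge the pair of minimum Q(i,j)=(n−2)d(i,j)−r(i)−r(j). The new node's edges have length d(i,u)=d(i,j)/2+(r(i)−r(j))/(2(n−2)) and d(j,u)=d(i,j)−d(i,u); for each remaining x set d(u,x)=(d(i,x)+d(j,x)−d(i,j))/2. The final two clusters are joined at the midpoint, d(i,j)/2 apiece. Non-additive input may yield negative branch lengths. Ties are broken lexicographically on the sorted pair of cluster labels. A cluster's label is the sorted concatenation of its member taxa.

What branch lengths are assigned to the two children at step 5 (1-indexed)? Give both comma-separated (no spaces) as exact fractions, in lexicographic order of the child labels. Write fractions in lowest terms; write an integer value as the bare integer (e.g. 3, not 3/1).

1. join F+P (d=2, Q=-221) ⇒ FP; edges |F|=59/12, |P|=-35/12
  updated: d(FP,K)=27/2, d(FP,M)=22, d(FP,O)=45/2, d(FP,Q)=29/2, d(FP,U)=17, d(FP,W)=19
2. join O+Q (d=5, Q=-156) ⇒ OQ; edges |O|=33/10, |Q|=17/10
  updated: d(FP,OQ)=16, d(K,OQ)=21, d(M,OQ)=10, d(OQ,U)=24, d(OQ,W)=2
3. join OQ+W (d=2, Q=-126) ⇒ OQW; edges |OQ|=5/2, |W|=-1/2
  updated: d(FP,OQW)=33/2, d(K,OQW)=14, d(M,OQW)=25/2, d(OQW,U)=18
4. join FP+K (d=27/2, Q=-94) ⇒ FKP; edges |FP|=22/3, |K|=37/6
  updated: d(FKP,M)=55/4, d(FKP,OQW)=17/2, d(FKP,U)=45/4
5. join FKP+U (d=45/4, Q=-225/4) ⇒ FKPU; edges |FKP|=43/16, |U|=137/16
  updated: d(FKPU,M)=37/4, d(FKPU,OQW)=61/8
6. join FKPU+M (d=37/4, Q=-235/8) ⇒ FKMPU; edges |FKPU|=35/16, |M|=113/16
  updated: d(FKMPU,OQW)=87/16
7. join FKMPU+OQW (d=87/16) ⇒ FKMOPQUW; edges |FKMPU|=87/32, |OQW|=87/32
final tree: (((((F:59/12,P:-35/12):22/3,K:37/6):43/16,U:137/16):35/16,M:113/16):87/32,((O:33/10,Q:17/10):5/2,W:-1/2):87/32)
total length: 775/16

43/16,137/16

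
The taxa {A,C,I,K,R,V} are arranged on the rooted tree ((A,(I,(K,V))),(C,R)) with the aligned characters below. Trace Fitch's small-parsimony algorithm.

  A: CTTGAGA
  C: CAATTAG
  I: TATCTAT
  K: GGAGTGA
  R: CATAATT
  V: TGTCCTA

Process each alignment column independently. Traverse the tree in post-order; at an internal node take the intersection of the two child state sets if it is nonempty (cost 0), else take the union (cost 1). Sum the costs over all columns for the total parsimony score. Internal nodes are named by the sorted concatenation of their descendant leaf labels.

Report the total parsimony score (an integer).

20

KV@0: {G} ∪ {T} = {G,T} (union, +1)
IKV@0: {T} ∩ {G,T} = {T} (intersection, +0)
AIKV@0: {C} ∪ {T} = {C,T} (union, +1)
CR@0: {C} ∩ {C} = {C} (intersection, +0)
ACIKRV@0: {C,T} ∩ {C} = {C} (intersection, +0)
KV@1: {G} ∩ {G} = {G} (intersection, +0)
IKV@1: {A} ∪ {G} = {A,G} (union, +1)
AIKV@1: {T} ∪ {A,G} = {A,G,T} (union, +1)
CR@1: {A} ∩ {A} = {A} (intersection, +0)
ACIKRV@1: {A,G,T} ∩ {A} = {A} (intersection, +0)
KV@2: {A} ∪ {T} = {A,T} (union, +1)
IKV@2: {T} ∩ {A,T} = {T} (intersection, +0)
AIKV@2: {T} ∩ {T} = {T} (intersection, +0)
CR@2: {A} ∪ {T} = {A,T} (union, +1)
ACIKRV@2: {T} ∩ {A,T} = {T} (intersection, +0)
KV@3: {G} ∪ {C} = {C,G} (union, +1)
IKV@3: {C} ∩ {C,G} = {C} (intersection, +0)
AIKV@3: {G} ∪ {C} = {C,G} (union, +1)
CR@3: {T} ∪ {A} = {A,T} (union, +1)
ACIKRV@3: {C,G} ∪ {A,T} = {A,C,G,T} (union, +1)
KV@4: {T} ∪ {C} = {C,T} (union, +1)
IKV@4: {T} ∩ {C,T} = {T} (intersection, +0)
AIKV@4: {A} ∪ {T} = {A,T} (union, +1)
CR@4: {T} ∪ {A} = {A,T} (union, +1)
ACIKRV@4: {A,T} ∩ {A,T} = {A,T} (intersection, +0)
KV@5: {G} ∪ {T} = {G,T} (union, +1)
IKV@5: {A} ∪ {G,T} = {A,G,T} (union, +1)
AIKV@5: {G} ∩ {A,G,T} = {G} (intersection, +0)
CR@5: {A} ∪ {T} = {A,T} (union, +1)
ACIKRV@5: {G} ∪ {A,T} = {A,G,T} (union, +1)
KV@6: {A} ∩ {A} = {A} (intersection, +0)
IKV@6: {T} ∪ {A} = {A,T} (union, +1)
AIKV@6: {A} ∩ {A,T} = {A} (intersection, +0)
CR@6: {G} ∪ {T} = {G,T} (union, +1)
ACIKRV@6: {A} ∪ {G,T} = {A,G,T} (union, +1)
per-site changes: [2, 2, 2, 4, 3, 4, 3]; total = 20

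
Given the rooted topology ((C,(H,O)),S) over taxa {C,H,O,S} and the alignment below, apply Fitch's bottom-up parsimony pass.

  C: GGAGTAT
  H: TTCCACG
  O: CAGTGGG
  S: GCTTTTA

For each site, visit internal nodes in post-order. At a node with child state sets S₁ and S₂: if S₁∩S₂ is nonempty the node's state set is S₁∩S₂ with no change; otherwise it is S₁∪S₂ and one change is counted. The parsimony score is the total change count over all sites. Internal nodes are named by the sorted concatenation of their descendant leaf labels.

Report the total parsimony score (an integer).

17

HO@0: {T} ∪ {C} = {C,T} (union, +1)
CHO@0: {G} ∪ {C,T} = {C,G,T} (union, +1)
CHOS@0: {C,G,T} ∩ {G} = {G} (intersection, +0)
HO@1: {T} ∪ {A} = {A,T} (union, +1)
CHO@1: {G} ∪ {A,T} = {A,G,T} (union, +1)
CHOS@1: {A,G,T} ∪ {C} = {A,C,G,T} (union, +1)
HO@2: {C} ∪ {G} = {C,G} (union, +1)
CHO@2: {A} ∪ {C,G} = {A,C,G} (union, +1)
CHOS@2: {A,C,G} ∪ {T} = {A,C,G,T} (union, +1)
HO@3: {C} ∪ {T} = {C,T} (union, +1)
CHO@3: {G} ∪ {C,T} = {C,G,T} (union, +1)
CHOS@3: {C,G,T} ∩ {T} = {T} (intersection, +0)
HO@4: {A} ∪ {G} = {A,G} (union, +1)
CHO@4: {T} ∪ {A,G} = {A,G,T} (union, +1)
CHOS@4: {A,G,T} ∩ {T} = {T} (intersection, +0)
HO@5: {C} ∪ {G} = {C,G} (union, +1)
CHO@5: {A} ∪ {C,G} = {A,C,G} (union, +1)
CHOS@5: {A,C,G} ∪ {T} = {A,C,G,T} (union, +1)
HO@6: {G} ∩ {G} = {G} (intersection, +0)
CHO@6: {T} ∪ {G} = {G,T} (union, +1)
CHOS@6: {G,T} ∪ {A} = {A,G,T} (union, +1)
per-site changes: [2, 3, 3, 2, 2, 3, 2]; total = 17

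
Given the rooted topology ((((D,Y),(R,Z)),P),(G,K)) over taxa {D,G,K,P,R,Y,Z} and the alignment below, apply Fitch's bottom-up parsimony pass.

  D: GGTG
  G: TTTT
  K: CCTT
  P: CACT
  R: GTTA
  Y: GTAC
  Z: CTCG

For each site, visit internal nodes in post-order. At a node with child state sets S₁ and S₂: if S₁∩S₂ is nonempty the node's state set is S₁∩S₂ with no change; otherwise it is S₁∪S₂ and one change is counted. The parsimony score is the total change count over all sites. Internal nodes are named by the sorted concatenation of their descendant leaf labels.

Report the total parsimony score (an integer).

DY@0: {G} ∩ {G} = {G} (intersection, +0)
RZ@0: {G} ∪ {C} = {C,G} (union, +1)
DRYZ@0: {G} ∩ {C,G} = {G} (intersection, +0)
DPRYZ@0: {G} ∪ {C} = {C,G} (union, +1)
GK@0: {T} ∪ {C} = {C,T} (union, +1)
DGKPRYZ@0: {C,G} ∩ {C,T} = {C} (intersection, +0)
DY@1: {G} ∪ {T} = {G,T} (union, +1)
RZ@1: {T} ∩ {T} = {T} (intersection, +0)
DRYZ@1: {G,T} ∩ {T} = {T} (intersection, +0)
DPRYZ@1: {T} ∪ {A} = {A,T} (union, +1)
GK@1: {T} ∪ {C} = {C,T} (union, +1)
DGKPRYZ@1: {A,T} ∩ {C,T} = {T} (intersection, +0)
DY@2: {T} ∪ {A} = {A,T} (union, +1)
RZ@2: {T} ∪ {C} = {C,T} (union, +1)
DRYZ@2: {A,T} ∩ {C,T} = {T} (intersection, +0)
DPRYZ@2: {T} ∪ {C} = {C,T} (union, +1)
GK@2: {T} ∩ {T} = {T} (intersection, +0)
DGKPRYZ@2: {C,T} ∩ {T} = {T} (intersection, +0)
DY@3: {G} ∪ {C} = {C,G} (union, +1)
RZ@3: {A} ∪ {G} = {A,G} (union, +1)
DRYZ@3: {C,G} ∩ {A,G} = {G} (intersection, +0)
DPRYZ@3: {G} ∪ {T} = {G,T} (union, +1)
GK@3: {T} ∩ {T} = {T} (intersection, +0)
DGKPRYZ@3: {G,T} ∩ {T} = {T} (intersection, +0)
per-site changes: [3, 3, 3, 3]; total = 12

12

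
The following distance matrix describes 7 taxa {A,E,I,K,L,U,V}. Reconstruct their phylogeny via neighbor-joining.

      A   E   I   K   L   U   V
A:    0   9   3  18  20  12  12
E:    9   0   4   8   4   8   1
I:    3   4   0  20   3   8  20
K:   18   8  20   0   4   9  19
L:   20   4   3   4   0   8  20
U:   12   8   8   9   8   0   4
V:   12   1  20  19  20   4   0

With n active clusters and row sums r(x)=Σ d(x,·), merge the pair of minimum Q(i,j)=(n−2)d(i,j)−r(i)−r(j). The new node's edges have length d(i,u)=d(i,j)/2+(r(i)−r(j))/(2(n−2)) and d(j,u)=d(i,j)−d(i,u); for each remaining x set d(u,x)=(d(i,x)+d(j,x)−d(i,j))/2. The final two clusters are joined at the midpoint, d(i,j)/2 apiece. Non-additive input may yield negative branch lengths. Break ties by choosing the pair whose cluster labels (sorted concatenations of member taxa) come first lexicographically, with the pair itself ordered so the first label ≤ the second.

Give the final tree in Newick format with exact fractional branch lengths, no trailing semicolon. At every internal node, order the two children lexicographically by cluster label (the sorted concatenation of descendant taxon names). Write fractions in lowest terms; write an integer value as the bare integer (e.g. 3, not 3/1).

((((A:31/10,I:-1/10):23/4,(E:-8/3,V:11/3):7/2):9/8,(K:55/16,L:9/16):21/4):5/8,U:5/8)

iteration 1: select A,I (d=3, Q=-117); attach at lengths (31/10, -1/10); label the merged cluster AI
  updated: d(AI,E)=5, d(AI,K)=35/2, d(AI,L)=10, d(AI,U)=17/2, d(AI,V)=29/2
iteration 2: select K,L (d=4, Q=-175/2); attach at lengths (55/16, 9/16); label the merged cluster KL
  updated: d(AI,KL)=47/4, d(E,KL)=4, d(KL,U)=13/2, d(KL,V)=35/2
iteration 3: select E,V (d=1, Q=-52); attach at lengths (-8/3, 11/3); label the merged cluster EV
  updated: d(AI,EV)=37/4, d(EV,KL)=41/4, d(EV,U)=11/2
iteration 4: select AI,EV (d=37/4, Q=-36); attach at lengths (23/4, 7/2); label the merged cluster AEIV
  updated: d(AEIV,KL)=51/8, d(AEIV,U)=19/8
iteration 5: select AEIV,KL (d=51/8, Q=-61/4); attach at lengths (9/8, 21/4); label the merged cluster AEIKLV
  updated: d(AEIKLV,U)=5/4
iteration 6: select AEIKLV,U (d=5/4); attach at lengths (5/8, 5/8); label the merged cluster AEIKLUV
final tree: ((((A:31/10,I:-1/10):23/4,(E:-8/3,V:11/3):7/2):9/8,(K:55/16,L:9/16):21/4):5/8,U:5/8)
total length: 199/8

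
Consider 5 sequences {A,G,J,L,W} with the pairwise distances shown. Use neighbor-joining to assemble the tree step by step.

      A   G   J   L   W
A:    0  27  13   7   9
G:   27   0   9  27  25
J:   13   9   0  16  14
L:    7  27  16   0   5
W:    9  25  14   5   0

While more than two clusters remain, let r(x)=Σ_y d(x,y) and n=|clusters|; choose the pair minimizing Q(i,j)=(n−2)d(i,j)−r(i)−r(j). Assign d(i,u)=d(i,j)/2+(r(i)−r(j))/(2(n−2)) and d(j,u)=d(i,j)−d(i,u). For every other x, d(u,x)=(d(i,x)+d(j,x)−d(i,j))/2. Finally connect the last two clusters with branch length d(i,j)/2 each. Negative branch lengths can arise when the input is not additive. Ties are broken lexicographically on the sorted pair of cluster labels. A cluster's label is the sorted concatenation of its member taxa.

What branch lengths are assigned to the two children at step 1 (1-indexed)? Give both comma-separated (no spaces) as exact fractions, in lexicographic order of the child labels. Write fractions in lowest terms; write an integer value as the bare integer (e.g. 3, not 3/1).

21/2,-3/2

1. join G+J (d=9, Q=-113) ⇒ GJ; edges |G|=21/2, |J|=-3/2
  updated: d(A,GJ)=31/2, d(GJ,L)=17, d(GJ,W)=15
2. join A+GJ (d=31/2, Q=-48) ⇒ AGJ; edges |A|=15/4, |GJ|=47/4
  updated: d(AGJ,L)=17/4, d(AGJ,W)=17/4
3. join AGJ+L (d=17/4, Q=-27/2) ⇒ AGJL; edges |AGJ|=7/4, |L|=5/2
  updated: d(AGJL,W)=5/2
4. join AGJL+W (d=5/2) ⇒ AGJLW; edges |AGJL|=5/4, |W|=5/4
final tree: (((A:15/4,(G:21/2,J:-3/2):47/4):7/4,L:5/2):5/4,W:5/4)
total length: 125/4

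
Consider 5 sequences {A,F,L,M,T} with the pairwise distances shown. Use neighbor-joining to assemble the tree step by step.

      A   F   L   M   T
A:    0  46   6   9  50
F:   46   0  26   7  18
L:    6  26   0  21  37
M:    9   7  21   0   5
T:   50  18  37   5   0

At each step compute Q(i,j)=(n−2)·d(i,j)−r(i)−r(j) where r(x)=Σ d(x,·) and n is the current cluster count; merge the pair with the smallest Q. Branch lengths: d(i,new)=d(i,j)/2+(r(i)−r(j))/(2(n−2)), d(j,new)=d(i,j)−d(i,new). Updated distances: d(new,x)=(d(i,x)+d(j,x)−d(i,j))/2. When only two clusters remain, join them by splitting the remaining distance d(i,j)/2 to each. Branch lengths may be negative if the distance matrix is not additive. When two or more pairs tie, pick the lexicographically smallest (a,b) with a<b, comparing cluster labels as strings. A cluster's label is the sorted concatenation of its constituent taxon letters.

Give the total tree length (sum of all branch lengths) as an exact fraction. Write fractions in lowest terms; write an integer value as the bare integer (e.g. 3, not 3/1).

step 1: merge (A,L) at d=6, Q=-183; branch lengths A→13/2, L→-1/2; new cluster AL
  updated: d(AL,F)=33, d(AL,M)=12, d(AL,T)=81/2
step 2: merge (AL,M) at d=12, Q=-171/2; branch lengths AL→171/8, M→-75/8; new cluster ALM
  updated: d(ALM,F)=14, d(ALM,T)=67/4
step 3: merge (ALM,F) at d=14, Q=-195/4; branch lengths ALM→51/8, F→61/8; new cluster AFLM
  updated: d(AFLM,T)=83/8
step 4: merge (AFLM,T) at d=83/8; branch lengths AFLM→83/16, T→83/16; new cluster AFLMT
final tree: ((((A:13/2,L:-1/2):171/8,M:-75/8):51/8,F:61/8):83/16,T:83/16)
total length: 339/8

339/8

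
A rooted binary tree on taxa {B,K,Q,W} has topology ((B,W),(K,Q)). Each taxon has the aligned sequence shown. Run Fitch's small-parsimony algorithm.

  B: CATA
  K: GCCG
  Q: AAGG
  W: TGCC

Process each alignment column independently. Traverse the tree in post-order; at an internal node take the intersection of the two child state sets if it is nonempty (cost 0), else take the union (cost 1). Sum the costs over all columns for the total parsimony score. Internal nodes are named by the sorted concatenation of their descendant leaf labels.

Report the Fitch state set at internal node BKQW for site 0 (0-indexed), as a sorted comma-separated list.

site 0, node BW: B={C} ∪ W={T} → {C,T} (+1)
site 0, node KQ: K={G} ∪ Q={A} → {A,G} (+1)
site 0, node BKQW: BW={C,T} ∪ KQ={A,G} → {A,C,G,T} (+1)
site 1, node BW: B={A} ∪ W={G} → {A,G} (+1)
site 1, node KQ: K={C} ∪ Q={A} → {A,C} (+1)
site 1, node BKQW: BW={A,G} ∩ KQ={A,C} → {A} (+0)
site 2, node BW: B={T} ∪ W={C} → {C,T} (+1)
site 2, node KQ: K={C} ∪ Q={G} → {C,G} (+1)
site 2, node BKQW: BW={C,T} ∩ KQ={C,G} → {C} (+0)
site 3, node BW: B={A} ∪ W={C} → {A,C} (+1)
site 3, node KQ: K={G} ∩ Q={G} → {G} (+0)
site 3, node BKQW: BW={A,C} ∪ KQ={G} → {A,C,G} (+1)
per-site changes: [3, 2, 2, 2]; total = 9

A,C,G,T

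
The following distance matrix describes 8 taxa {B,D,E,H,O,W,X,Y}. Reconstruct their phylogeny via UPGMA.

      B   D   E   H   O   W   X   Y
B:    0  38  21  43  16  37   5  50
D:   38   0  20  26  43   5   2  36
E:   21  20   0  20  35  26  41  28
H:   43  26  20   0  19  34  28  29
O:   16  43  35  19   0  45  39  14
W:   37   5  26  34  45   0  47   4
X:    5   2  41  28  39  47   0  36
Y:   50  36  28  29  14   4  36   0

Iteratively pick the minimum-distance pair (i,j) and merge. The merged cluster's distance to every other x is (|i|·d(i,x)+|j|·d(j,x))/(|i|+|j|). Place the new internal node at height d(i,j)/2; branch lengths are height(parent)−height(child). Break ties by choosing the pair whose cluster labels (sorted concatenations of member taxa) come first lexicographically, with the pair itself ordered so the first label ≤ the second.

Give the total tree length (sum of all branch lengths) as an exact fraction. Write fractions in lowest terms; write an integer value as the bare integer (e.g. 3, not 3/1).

3977/48

1. join D+X (d=2) ⇒ DX; edges |D|=1, |X|=1
  updated: d(B,DX)=43/2, d(DX,E)=61/2, d(DX,H)=27, d(DX,O)=41, d(DX,W)=26, d(DX,Y)=36
2. join W+Y (d=4) ⇒ WY; edges |W|=2, |Y|=2
  updated: d(B,WY)=87/2, d(DX,WY)=31, d(E,WY)=27, d(H,WY)=63/2, d(O,WY)=59/2
3. join B+O (d=16) ⇒ BO; edges |B|=8, |O|=8
  updated: d(BO,DX)=125/4, d(BO,E)=28, d(BO,H)=31, d(BO,WY)=73/2
4. join E+H (d=20) ⇒ EH; edges |E|=10, |H|=10
  updated: d(BO,EH)=59/2, d(DX,EH)=115/4, d(EH,WY)=117/4
5. join DX+EH (d=115/4) ⇒ DEHX; edges |DX|=107/8, |EH|=35/8
  updated: d(BO,DEHX)=243/8, d(DEHX,WY)=241/8
6. join DEHX+WY (d=241/8) ⇒ DEHWXY; edges |DEHX|=11/16, |WY|=209/16
  updated: d(BO,DEHWXY)=389/12
7. join BO+DEHWXY (d=389/12) ⇒ BDEHOWXY; edges |BO|=197/24, |DEHWXY|=55/48
final tree: ((B:8,O:8):197/24,(((D:1,X:1):107/8,(E:10,H:10):35/8):11/16,(W:2,Y:2):209/16):55/48)
total length: 3977/48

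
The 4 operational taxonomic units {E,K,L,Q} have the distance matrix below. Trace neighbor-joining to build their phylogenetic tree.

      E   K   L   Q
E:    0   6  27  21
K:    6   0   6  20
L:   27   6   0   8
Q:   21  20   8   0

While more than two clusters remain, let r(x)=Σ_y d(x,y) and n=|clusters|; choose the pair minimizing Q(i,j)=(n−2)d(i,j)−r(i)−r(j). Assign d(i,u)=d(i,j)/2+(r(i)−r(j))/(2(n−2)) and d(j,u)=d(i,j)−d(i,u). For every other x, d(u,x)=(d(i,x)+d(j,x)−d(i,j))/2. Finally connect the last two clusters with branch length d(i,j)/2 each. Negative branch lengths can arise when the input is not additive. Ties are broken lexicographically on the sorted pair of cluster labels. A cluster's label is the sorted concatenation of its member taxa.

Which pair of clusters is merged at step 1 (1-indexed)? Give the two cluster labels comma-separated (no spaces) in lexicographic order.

step 1: merge (E,K) at d=6, Q=-74; branch lengths E→17/2, K→-5/2; new cluster EK
  updated: d(EK,L)=27/2, d(EK,Q)=35/2
step 2: merge (EK,L) at d=27/2, Q=-39; branch lengths EK→23/2, L→2; new cluster EKL
  updated: d(EKL,Q)=6
step 3: merge (EKL,Q) at d=6; branch lengths EKL→3, Q→3; new cluster EKLQ
final tree: (((E:17/2,K:-5/2):23/2,L:2):3,Q:3)
total length: 51/2

E,K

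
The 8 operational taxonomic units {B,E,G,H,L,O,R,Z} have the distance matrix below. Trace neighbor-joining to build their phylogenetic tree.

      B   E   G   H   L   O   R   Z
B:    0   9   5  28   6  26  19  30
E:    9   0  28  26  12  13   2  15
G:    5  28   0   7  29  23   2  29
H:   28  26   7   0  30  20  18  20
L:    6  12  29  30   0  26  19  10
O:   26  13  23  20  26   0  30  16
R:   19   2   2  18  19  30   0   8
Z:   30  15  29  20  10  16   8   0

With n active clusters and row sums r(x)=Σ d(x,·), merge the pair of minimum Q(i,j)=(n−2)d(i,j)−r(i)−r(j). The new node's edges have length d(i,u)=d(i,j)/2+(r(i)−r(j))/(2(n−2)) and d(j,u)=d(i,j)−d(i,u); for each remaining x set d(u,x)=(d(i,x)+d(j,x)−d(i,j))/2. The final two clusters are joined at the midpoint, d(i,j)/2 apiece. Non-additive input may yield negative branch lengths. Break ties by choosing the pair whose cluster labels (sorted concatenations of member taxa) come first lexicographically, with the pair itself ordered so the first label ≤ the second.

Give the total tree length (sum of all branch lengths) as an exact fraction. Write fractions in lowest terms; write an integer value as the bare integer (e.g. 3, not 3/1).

iteration 1: select G,H (d=7, Q=-230); attach at lengths (4/3, 17/3); label the merged cluster GH
  updated: d(B,GH)=13, d(E,GH)=47/2, d(GH,L)=26, d(GH,O)=18, d(GH,R)=13/2, d(GH,Z)=21
iteration 2: select B,L (d=6, Q=-172); attach at lengths (17/5, 13/5); label the merged cluster BL
  updated: d(BL,E)=15/2, d(BL,GH)=33/2, d(BL,O)=23, d(BL,R)=16, d(BL,Z)=17
iteration 3: select GH,R (d=13/2, Q=-122); attach at lengths (49/8, 3/8); label the merged cluster GHR
  updated: d(BL,GHR)=13, d(E,GHR)=19/2, d(GHR,O)=83/4, d(GHR,Z)=45/4
iteration 4: select O,Z (d=16, Q=-84); attach at lengths (41/4, 23/4); label the merged cluster OZ
  updated: d(BL,OZ)=12, d(E,OZ)=6, d(GHR,OZ)=8
iteration 5: select BL,E (d=15/2, Q=-81/2); attach at lengths (49/8, 11/8); label the merged cluster BEL
  updated: d(BEL,GHR)=15/2, d(BEL,OZ)=21/4
iteration 6: select BEL,GHR (d=15/2, Q=-83/4); attach at lengths (19/8, 41/8); label the merged cluster BEGHLR
  updated: d(BEGHLR,OZ)=23/8
iteration 7: select BEGHLR,OZ (d=23/8); attach at lengths (23/16, 23/16); label the merged cluster BEGHLORZ
final tree: ((((B:17/5,L:13/5):49/8,E:11/8):19/8,((G:4/3,H:17/3):49/8,R:3/8):41/8):23/16,(O:41/4,Z:23/4):23/16)
total length: 427/8

427/8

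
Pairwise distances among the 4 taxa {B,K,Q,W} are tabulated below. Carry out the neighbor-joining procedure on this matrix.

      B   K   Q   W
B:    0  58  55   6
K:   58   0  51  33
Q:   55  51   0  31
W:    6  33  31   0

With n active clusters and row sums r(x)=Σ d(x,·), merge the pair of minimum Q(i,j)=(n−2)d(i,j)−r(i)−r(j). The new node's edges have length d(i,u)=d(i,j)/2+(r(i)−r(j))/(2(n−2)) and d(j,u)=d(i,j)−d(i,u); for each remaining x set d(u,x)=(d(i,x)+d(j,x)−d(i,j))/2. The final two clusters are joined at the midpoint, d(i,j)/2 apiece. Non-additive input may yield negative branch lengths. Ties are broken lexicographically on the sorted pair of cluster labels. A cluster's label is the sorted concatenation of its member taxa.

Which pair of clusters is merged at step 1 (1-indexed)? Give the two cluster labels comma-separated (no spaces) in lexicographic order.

B,W

1. join B+W (d=6, Q=-177) ⇒ BW; edges |B|=61/4, |W|=-37/4
  updated: d(BW,K)=85/2, d(BW,Q)=40
2. join BW+K (d=85/2, Q=-267/2) ⇒ BKW; edges |BW|=63/4, |K|=107/4
  updated: d(BKW,Q)=97/4
3. join BKW+Q (d=97/4) ⇒ BKQW; edges |BKW|=97/8, |Q|=97/8
final tree: (((B:61/4,W:-37/4):63/4,K:107/4):97/8,Q:97/8)
total length: 291/4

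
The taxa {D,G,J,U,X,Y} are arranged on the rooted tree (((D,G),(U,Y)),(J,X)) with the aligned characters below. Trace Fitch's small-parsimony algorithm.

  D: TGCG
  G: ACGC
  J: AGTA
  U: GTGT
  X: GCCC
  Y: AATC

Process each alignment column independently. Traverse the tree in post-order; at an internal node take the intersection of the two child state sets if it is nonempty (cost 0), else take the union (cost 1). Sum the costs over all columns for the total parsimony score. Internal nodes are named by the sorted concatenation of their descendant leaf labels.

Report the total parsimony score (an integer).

[col 0] DG: children D:{T}, G:{A} ∪→ {A,T}; cost 1
[col 0] UY: children U:{G}, Y:{A} ∪→ {A,G}; cost 1
[col 0] DGUY: children DG:{A,T}, UY:{A,G} ∩→ {A}; cost 0
[col 0] JX: children J:{A}, X:{G} ∪→ {A,G}; cost 1
[col 0] DGJUXY: children DGUY:{A}, JX:{A,G} ∩→ {A}; cost 0
[col 1] DG: children D:{G}, G:{C} ∪→ {C,G}; cost 1
[col 1] UY: children U:{T}, Y:{A} ∪→ {A,T}; cost 1
[col 1] DGUY: children DG:{C,G}, UY:{A,T} ∪→ {A,C,G,T}; cost 1
[col 1] JX: children J:{G}, X:{C} ∪→ {C,G}; cost 1
[col 1] DGJUXY: children DGUY:{A,C,G,T}, JX:{C,G} ∩→ {C,G}; cost 0
[col 2] DG: children D:{C}, G:{G} ∪→ {C,G}; cost 1
[col 2] UY: children U:{G}, Y:{T} ∪→ {G,T}; cost 1
[col 2] DGUY: children DG:{C,G}, UY:{G,T} ∩→ {G}; cost 0
[col 2] JX: children J:{T}, X:{C} ∪→ {C,T}; cost 1
[col 2] DGJUXY: children DGUY:{G}, JX:{C,T} ∪→ {C,G,T}; cost 1
[col 3] DG: children D:{G}, G:{C} ∪→ {C,G}; cost 1
[col 3] UY: children U:{T}, Y:{C} ∪→ {C,T}; cost 1
[col 3] DGUY: children DG:{C,G}, UY:{C,T} ∩→ {C}; cost 0
[col 3] JX: children J:{A}, X:{C} ∪→ {A,C}; cost 1
[col 3] DGJUXY: children DGUY:{C}, JX:{A,C} ∩→ {C}; cost 0
per-site changes: [3, 4, 4, 3]; total = 14

14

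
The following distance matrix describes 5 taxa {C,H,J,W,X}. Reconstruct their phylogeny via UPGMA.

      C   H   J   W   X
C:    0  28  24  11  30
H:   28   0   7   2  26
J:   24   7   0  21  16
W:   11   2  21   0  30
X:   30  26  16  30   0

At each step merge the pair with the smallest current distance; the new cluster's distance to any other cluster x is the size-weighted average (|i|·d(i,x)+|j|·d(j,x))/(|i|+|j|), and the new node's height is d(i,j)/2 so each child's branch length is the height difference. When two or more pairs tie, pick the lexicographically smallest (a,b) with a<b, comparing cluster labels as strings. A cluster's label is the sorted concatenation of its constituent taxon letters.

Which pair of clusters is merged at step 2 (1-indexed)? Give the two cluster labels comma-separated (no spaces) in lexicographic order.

step 1: merge (H,W) at d=2; branch lengths H→1, W→1; new cluster HW
  updated: d(C,HW)=39/2, d(HW,J)=14, d(HW,X)=28
step 2: merge (HW,J) at d=14; branch lengths HW→6, J→7; new cluster HJW
  updated: d(C,HJW)=21, d(HJW,X)=24
step 3: merge (C,HJW) at d=21; branch lengths C→21/2, HJW→7/2; new cluster CHJW
  updated: d(CHJW,X)=51/2
step 4: merge (CHJW,X) at d=51/2; branch lengths CHJW→9/4, X→51/4; new cluster CHJWX
final tree: ((C:21/2,((H:1,W:1):6,J:7):7/2):9/4,X:51/4)
total length: 44

HW,J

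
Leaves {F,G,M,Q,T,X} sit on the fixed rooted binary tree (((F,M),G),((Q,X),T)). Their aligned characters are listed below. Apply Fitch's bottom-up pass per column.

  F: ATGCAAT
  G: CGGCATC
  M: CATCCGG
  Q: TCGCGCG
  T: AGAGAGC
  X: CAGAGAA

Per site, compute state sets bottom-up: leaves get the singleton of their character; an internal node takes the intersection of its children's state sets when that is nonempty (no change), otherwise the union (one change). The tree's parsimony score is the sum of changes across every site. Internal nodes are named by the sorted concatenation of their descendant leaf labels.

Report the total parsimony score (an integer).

[col 0] FM: children F:{A}, M:{C} ∪→ {A,C}; cost 1
[col 0] FGM: children FM:{A,C}, G:{C} ∩→ {C}; cost 0
[col 0] QX: children Q:{T}, X:{C} ∪→ {C,T}; cost 1
[col 0] QTX: children QX:{C,T}, T:{A} ∪→ {A,C,T}; cost 1
[col 0] FGMQTX: children FGM:{C}, QTX:{A,C,T} ∩→ {C}; cost 0
[col 1] FM: children F:{T}, M:{A} ∪→ {A,T}; cost 1
[col 1] FGM: children FM:{A,T}, G:{G} ∪→ {A,G,T}; cost 1
[col 1] QX: children Q:{C}, X:{A} ∪→ {A,C}; cost 1
[col 1] QTX: children QX:{A,C}, T:{G} ∪→ {A,C,G}; cost 1
[col 1] FGMQTX: children FGM:{A,G,T}, QTX:{A,C,G} ∩→ {A,G}; cost 0
[col 2] FM: children F:{G}, M:{T} ∪→ {G,T}; cost 1
[col 2] FGM: children FM:{G,T}, G:{G} ∩→ {G}; cost 0
[col 2] QX: children Q:{G}, X:{G} ∩→ {G}; cost 0
[col 2] QTX: children QX:{G}, T:{A} ∪→ {A,G}; cost 1
[col 2] FGMQTX: children FGM:{G}, QTX:{A,G} ∩→ {G}; cost 0
[col 3] FM: children F:{C}, M:{C} ∩→ {C}; cost 0
[col 3] FGM: children FM:{C}, G:{C} ∩→ {C}; cost 0
[col 3] QX: children Q:{C}, X:{A} ∪→ {A,C}; cost 1
[col 3] QTX: children QX:{A,C}, T:{G} ∪→ {A,C,G}; cost 1
[col 3] FGMQTX: children FGM:{C}, QTX:{A,C,G} ∩→ {C}; cost 0
[col 4] FM: children F:{A}, M:{C} ∪→ {A,C}; cost 1
[col 4] FGM: children FM:{A,C}, G:{A} ∩→ {A}; cost 0
[col 4] QX: children Q:{G}, X:{G} ∩→ {G}; cost 0
[col 4] QTX: children QX:{G}, T:{A} ∪→ {A,G}; cost 1
[col 4] FGMQTX: children FGM:{A}, QTX:{A,G} ∩→ {A}; cost 0
[col 5] FM: children F:{A}, M:{G} ∪→ {A,G}; cost 1
[col 5] FGM: children FM:{A,G}, G:{T} ∪→ {A,G,T}; cost 1
[col 5] QX: children Q:{C}, X:{A} ∪→ {A,C}; cost 1
[col 5] QTX: children QX:{A,C}, T:{G} ∪→ {A,C,G}; cost 1
[col 5] FGMQTX: children FGM:{A,G,T}, QTX:{A,C,G} ∩→ {A,G}; cost 0
[col 6] FM: children F:{T}, M:{G} ∪→ {G,T}; cost 1
[col 6] FGM: children FM:{G,T}, G:{C} ∪→ {C,G,T}; cost 1
[col 6] QX: children Q:{G}, X:{A} ∪→ {A,G}; cost 1
[col 6] QTX: children QX:{A,G}, T:{C} ∪→ {A,C,G}; cost 1
[col 6] FGMQTX: children FGM:{C,G,T}, QTX:{A,C,G} ∩→ {C,G}; cost 0
per-site changes: [3, 4, 2, 2, 2, 4, 4]; total = 21

21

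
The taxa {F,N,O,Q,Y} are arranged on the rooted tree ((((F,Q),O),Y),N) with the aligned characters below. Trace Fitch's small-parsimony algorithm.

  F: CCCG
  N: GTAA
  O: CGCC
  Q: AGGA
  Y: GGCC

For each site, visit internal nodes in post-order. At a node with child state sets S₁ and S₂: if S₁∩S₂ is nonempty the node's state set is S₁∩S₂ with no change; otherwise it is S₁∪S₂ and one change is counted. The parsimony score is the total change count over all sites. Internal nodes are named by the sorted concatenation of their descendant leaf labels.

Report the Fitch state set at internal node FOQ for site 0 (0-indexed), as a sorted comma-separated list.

C

FQ@0: {C} ∪ {A} = {A,C} (union, +1)
FOQ@0: {A,C} ∩ {C} = {C} (intersection, +0)
FOQY@0: {C} ∪ {G} = {C,G} (union, +1)
FNOQY@0: {C,G} ∩ {G} = {G} (intersection, +0)
FQ@1: {C} ∪ {G} = {C,G} (union, +1)
FOQ@1: {C,G} ∩ {G} = {G} (intersection, +0)
FOQY@1: {G} ∩ {G} = {G} (intersection, +0)
FNOQY@1: {G} ∪ {T} = {G,T} (union, +1)
FQ@2: {C} ∪ {G} = {C,G} (union, +1)
FOQ@2: {C,G} ∩ {C} = {C} (intersection, +0)
FOQY@2: {C} ∩ {C} = {C} (intersection, +0)
FNOQY@2: {C} ∪ {A} = {A,C} (union, +1)
FQ@3: {G} ∪ {A} = {A,G} (union, +1)
FOQ@3: {A,G} ∪ {C} = {A,C,G} (union, +1)
FOQY@3: {A,C,G} ∩ {C} = {C} (intersection, +0)
FNOQY@3: {C} ∪ {A} = {A,C} (union, +1)
per-site changes: [2, 2, 2, 3]; total = 9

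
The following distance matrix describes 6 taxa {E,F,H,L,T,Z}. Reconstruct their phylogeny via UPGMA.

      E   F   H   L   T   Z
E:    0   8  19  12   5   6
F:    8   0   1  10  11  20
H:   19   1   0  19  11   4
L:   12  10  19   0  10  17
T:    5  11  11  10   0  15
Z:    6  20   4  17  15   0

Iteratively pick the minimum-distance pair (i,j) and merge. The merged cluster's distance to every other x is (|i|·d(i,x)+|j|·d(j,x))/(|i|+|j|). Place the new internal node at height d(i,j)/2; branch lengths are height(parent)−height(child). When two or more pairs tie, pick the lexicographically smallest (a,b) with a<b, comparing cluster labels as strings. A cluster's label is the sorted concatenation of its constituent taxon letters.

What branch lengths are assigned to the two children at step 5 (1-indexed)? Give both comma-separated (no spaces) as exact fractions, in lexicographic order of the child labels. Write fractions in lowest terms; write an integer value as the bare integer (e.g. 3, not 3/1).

step 1: merge (F,H) at d=1; branch lengths F→1/2, H→1/2; new cluster FH
  updated: d(E,FH)=27/2, d(FH,L)=29/2, d(FH,T)=11, d(FH,Z)=12
step 2: merge (E,T) at d=5; branch lengths E→5/2, T→5/2; new cluster ET
  updated: d(ET,FH)=49/4, d(ET,L)=11, d(ET,Z)=21/2
step 3: merge (ET,Z) at d=21/2; branch lengths ET→11/4, Z→21/4; new cluster ETZ
  updated: d(ETZ,FH)=73/6, d(ETZ,L)=13
step 4: merge (ETZ,FH) at d=73/6; branch lengths ETZ→5/6, FH→67/12; new cluster EFHTZ
  updated: d(EFHTZ,L)=68/5
step 5: merge (EFHTZ,L) at d=68/5; branch lengths EFHTZ→43/60, L→34/5; new cluster EFHLTZ
final tree: ((((E:5/2,T:5/2):11/4,Z:21/4):5/6,(F:1/2,H:1/2):67/12):43/60,L:34/5)
total length: 419/15

43/60,34/5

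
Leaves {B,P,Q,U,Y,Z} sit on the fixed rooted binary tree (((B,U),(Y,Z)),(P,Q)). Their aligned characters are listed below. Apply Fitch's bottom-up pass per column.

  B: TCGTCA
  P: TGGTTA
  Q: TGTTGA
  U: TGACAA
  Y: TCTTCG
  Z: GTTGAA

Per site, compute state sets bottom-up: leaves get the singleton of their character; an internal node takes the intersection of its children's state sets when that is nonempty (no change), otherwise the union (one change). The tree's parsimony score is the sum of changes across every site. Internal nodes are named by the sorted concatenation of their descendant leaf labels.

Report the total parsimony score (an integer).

14

site 0, node BU: B={T} ∩ U={T} → {T} (+0)
site 0, node YZ: Y={T} ∪ Z={G} → {G,T} (+1)
site 0, node BUYZ: BU={T} ∩ YZ={G,T} → {T} (+0)
site 0, node PQ: P={T} ∩ Q={T} → {T} (+0)
site 0, node BPQUYZ: BUYZ={T} ∩ PQ={T} → {T} (+0)
site 1, node BU: B={C} ∪ U={G} → {C,G} (+1)
site 1, node YZ: Y={C} ∪ Z={T} → {C,T} (+1)
site 1, node BUYZ: BU={C,G} ∩ YZ={C,T} → {C} (+0)
site 1, node PQ: P={G} ∩ Q={G} → {G} (+0)
site 1, node BPQUYZ: BUYZ={C} ∪ PQ={G} → {C,G} (+1)
site 2, node BU: B={G} ∪ U={A} → {A,G} (+1)
site 2, node YZ: Y={T} ∩ Z={T} → {T} (+0)
site 2, node BUYZ: BU={A,G} ∪ YZ={T} → {A,G,T} (+1)
site 2, node PQ: P={G} ∪ Q={T} → {G,T} (+1)
site 2, node BPQUYZ: BUYZ={A,G,T} ∩ PQ={G,T} → {G,T} (+0)
site 3, node BU: B={T} ∪ U={C} → {C,T} (+1)
site 3, node YZ: Y={T} ∪ Z={G} → {G,T} (+1)
site 3, node BUYZ: BU={C,T} ∩ YZ={G,T} → {T} (+0)
site 3, node PQ: P={T} ∩ Q={T} → {T} (+0)
site 3, node BPQUYZ: BUYZ={T} ∩ PQ={T} → {T} (+0)
site 4, node BU: B={C} ∪ U={A} → {A,C} (+1)
site 4, node YZ: Y={C} ∪ Z={A} → {A,C} (+1)
site 4, node BUYZ: BU={A,C} ∩ YZ={A,C} → {A,C} (+0)
site 4, node PQ: P={T} ∪ Q={G} → {G,T} (+1)
site 4, node BPQUYZ: BUYZ={A,C} ∪ PQ={G,T} → {A,C,G,T} (+1)
site 5, node BU: B={A} ∩ U={A} → {A} (+0)
site 5, node YZ: Y={G} ∪ Z={A} → {A,G} (+1)
site 5, node BUYZ: BU={A} ∩ YZ={A,G} → {A} (+0)
site 5, node PQ: P={A} ∩ Q={A} → {A} (+0)
site 5, node BPQUYZ: BUYZ={A} ∩ PQ={A} → {A} (+0)
per-site changes: [1, 3, 3, 2, 4, 1]; total = 14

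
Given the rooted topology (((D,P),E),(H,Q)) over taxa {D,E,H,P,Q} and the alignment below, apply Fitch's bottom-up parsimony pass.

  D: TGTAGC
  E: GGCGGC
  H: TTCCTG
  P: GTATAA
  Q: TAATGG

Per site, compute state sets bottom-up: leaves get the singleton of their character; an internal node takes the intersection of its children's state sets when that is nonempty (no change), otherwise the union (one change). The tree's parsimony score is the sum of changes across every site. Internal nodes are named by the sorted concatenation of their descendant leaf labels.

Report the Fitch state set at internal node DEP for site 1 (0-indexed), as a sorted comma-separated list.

DP@0: {T} ∪ {G} = {G,T} (union, +1)
DEP@0: {G,T} ∩ {G} = {G} (intersection, +0)
HQ@0: {T} ∩ {T} = {T} (intersection, +0)
DEHPQ@0: {G} ∪ {T} = {G,T} (union, +1)
DP@1: {G} ∪ {T} = {G,T} (union, +1)
DEP@1: {G,T} ∩ {G} = {G} (intersection, +0)
HQ@1: {T} ∪ {A} = {A,T} (union, +1)
DEHPQ@1: {G} ∪ {A,T} = {A,G,T} (union, +1)
DP@2: {T} ∪ {A} = {A,T} (union, +1)
DEP@2: {A,T} ∪ {C} = {A,C,T} (union, +1)
HQ@2: {C} ∪ {A} = {A,C} (union, +1)
DEHPQ@2: {A,C,T} ∩ {A,C} = {A,C} (intersection, +0)
DP@3: {A} ∪ {T} = {A,T} (union, +1)
DEP@3: {A,T} ∪ {G} = {A,G,T} (union, +1)
HQ@3: {C} ∪ {T} = {C,T} (union, +1)
DEHPQ@3: {A,G,T} ∩ {C,T} = {T} (intersection, +0)
DP@4: {G} ∪ {A} = {A,G} (union, +1)
DEP@4: {A,G} ∩ {G} = {G} (intersection, +0)
HQ@4: {T} ∪ {G} = {G,T} (union, +1)
DEHPQ@4: {G} ∩ {G,T} = {G} (intersection, +0)
DP@5: {C} ∪ {A} = {A,C} (union, +1)
DEP@5: {A,C} ∩ {C} = {C} (intersection, +0)
HQ@5: {G} ∩ {G} = {G} (intersection, +0)
DEHPQ@5: {C} ∪ {G} = {C,G} (union, +1)
per-site changes: [2, 3, 3, 3, 2, 2]; total = 15

G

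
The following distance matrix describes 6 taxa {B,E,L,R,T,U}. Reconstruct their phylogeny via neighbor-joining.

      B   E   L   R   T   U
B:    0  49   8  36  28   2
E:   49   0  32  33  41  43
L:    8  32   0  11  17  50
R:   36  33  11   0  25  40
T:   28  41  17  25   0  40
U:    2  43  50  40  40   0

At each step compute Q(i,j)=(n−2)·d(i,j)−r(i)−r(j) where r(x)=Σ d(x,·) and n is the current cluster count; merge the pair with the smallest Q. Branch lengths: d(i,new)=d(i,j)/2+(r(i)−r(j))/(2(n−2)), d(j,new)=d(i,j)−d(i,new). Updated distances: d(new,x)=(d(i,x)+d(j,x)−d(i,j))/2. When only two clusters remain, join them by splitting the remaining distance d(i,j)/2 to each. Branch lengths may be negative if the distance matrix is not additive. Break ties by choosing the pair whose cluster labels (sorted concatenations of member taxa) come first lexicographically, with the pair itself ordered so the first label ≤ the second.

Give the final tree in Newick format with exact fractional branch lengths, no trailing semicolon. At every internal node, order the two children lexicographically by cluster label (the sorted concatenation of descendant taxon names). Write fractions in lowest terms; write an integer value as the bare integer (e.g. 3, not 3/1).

step 1: merge (B,U) at d=2, Q=-290; branch lengths B→-11/2, U→15/2; new cluster BU
  updated: d(BU,E)=45, d(BU,L)=28, d(BU,R)=37, d(BU,T)=33
step 2: merge (L,R) at d=11, Q=-161; branch lengths L→5/2, R→17/2; new cluster LR
  updated: d(BU,LR)=27, d(E,LR)=27, d(LR,T)=31/2
step 3: merge (BU,T) at d=33, Q=-257/2; branch lengths BU→163/8, T→101/8; new cluster BTU
  updated: d(BTU,E)=53/2, d(BTU,LR)=19/4
step 4: merge (BTU,E) at d=53/2, Q=-233/4; branch lengths BTU→17/8, E→195/8; new cluster BETU
  updated: d(BETU,LR)=21/8
step 5: merge (BETU,LR) at d=21/8; branch lengths BETU→21/16, LR→21/16; new cluster BELRTU
final tree: ((((B:-11/2,U:15/2):163/8,T:101/8):17/8,E:195/8):21/16,(L:5/2,R:17/2):21/16)
total length: 601/8

((((B:-11/2,U:15/2):163/8,T:101/8):17/8,E:195/8):21/16,(L:5/2,R:17/2):21/16)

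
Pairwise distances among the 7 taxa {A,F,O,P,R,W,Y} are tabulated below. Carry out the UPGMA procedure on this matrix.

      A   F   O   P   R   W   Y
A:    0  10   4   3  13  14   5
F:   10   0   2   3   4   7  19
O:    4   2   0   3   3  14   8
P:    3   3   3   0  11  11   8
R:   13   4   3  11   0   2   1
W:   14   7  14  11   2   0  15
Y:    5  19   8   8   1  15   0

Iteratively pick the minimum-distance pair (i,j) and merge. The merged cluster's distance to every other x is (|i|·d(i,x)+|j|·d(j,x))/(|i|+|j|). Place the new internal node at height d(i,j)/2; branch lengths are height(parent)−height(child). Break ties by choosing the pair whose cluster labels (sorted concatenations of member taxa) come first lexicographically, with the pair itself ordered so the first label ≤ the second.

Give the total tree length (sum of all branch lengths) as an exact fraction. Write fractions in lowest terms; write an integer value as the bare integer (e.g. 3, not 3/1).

iteration 1: select R,Y (d=1); attach at lengths (1/2, 1/2); label the merged cluster RY
  updated: d(A,RY)=9, d(F,RY)=23/2, d(O,RY)=11/2, d(P,RY)=19/2, d(RY,W)=17/2
iteration 2: select F,O (d=2); attach at lengths (1, 1); label the merged cluster FO
  updated: d(A,FO)=7, d(FO,P)=3, d(FO,RY)=17/2, d(FO,W)=21/2
iteration 3: select A,P (d=3); attach at lengths (3/2, 3/2); label the merged cluster AP
  updated: d(AP,FO)=5, d(AP,RY)=37/4, d(AP,W)=25/2
iteration 4: select AP,FO (d=5); attach at lengths (1, 3/2); label the merged cluster AFOP
  updated: d(AFOP,RY)=71/8, d(AFOP,W)=23/2
iteration 5: select RY,W (d=17/2); attach at lengths (15/4, 17/4); label the merged cluster RWY
  updated: d(AFOP,RWY)=39/4
iteration 6: select AFOP,RWY (d=39/4); attach at lengths (19/8, 5/8); label the merged cluster AFOPRWY
final tree: (((A:3/2,P:3/2):1,(F:1,O:1):3/2):19/8,((R:1/2,Y:1/2):15/4,W:17/4):5/8)
total length: 39/2

39/2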